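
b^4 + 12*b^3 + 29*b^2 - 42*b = b*(b - 1)*(b + 6)*(b + 7)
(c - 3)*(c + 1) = c^2 - 2*c - 3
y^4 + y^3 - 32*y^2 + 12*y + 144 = (y - 4)*(y - 3)*(y + 2)*(y + 6)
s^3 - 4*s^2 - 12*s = s*(s - 6)*(s + 2)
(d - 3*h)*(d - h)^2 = d^3 - 5*d^2*h + 7*d*h^2 - 3*h^3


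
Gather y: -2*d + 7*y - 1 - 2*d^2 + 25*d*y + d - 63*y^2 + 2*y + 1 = -2*d^2 - d - 63*y^2 + y*(25*d + 9)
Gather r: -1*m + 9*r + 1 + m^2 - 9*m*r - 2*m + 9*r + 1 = m^2 - 3*m + r*(18 - 9*m) + 2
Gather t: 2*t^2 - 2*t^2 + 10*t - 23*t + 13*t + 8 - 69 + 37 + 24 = 0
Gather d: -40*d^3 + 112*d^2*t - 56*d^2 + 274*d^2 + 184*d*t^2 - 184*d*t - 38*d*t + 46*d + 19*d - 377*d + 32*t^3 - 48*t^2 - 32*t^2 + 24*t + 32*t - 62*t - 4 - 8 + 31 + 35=-40*d^3 + d^2*(112*t + 218) + d*(184*t^2 - 222*t - 312) + 32*t^3 - 80*t^2 - 6*t + 54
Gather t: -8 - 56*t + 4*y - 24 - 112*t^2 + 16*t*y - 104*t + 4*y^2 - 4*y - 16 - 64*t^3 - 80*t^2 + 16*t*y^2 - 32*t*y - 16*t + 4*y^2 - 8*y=-64*t^3 - 192*t^2 + t*(16*y^2 - 16*y - 176) + 8*y^2 - 8*y - 48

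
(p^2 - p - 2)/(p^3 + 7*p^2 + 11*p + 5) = (p - 2)/(p^2 + 6*p + 5)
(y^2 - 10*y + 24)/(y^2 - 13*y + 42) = (y - 4)/(y - 7)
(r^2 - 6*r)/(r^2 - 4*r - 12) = r/(r + 2)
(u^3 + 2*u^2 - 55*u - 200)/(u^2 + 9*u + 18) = (u^3 + 2*u^2 - 55*u - 200)/(u^2 + 9*u + 18)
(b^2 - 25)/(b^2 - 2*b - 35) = (b - 5)/(b - 7)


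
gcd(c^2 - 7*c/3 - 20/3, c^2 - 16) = c - 4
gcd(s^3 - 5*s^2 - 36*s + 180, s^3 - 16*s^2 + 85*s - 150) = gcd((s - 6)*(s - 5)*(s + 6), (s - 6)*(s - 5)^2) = s^2 - 11*s + 30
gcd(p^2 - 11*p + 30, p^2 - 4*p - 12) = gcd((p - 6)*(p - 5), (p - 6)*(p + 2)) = p - 6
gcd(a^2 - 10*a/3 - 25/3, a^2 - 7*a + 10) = a - 5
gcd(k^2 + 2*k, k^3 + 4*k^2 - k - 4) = 1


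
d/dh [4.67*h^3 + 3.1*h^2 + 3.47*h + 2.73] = 14.01*h^2 + 6.2*h + 3.47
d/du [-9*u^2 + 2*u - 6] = 2 - 18*u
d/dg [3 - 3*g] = -3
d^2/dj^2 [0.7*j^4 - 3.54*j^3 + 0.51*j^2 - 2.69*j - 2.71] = 8.4*j^2 - 21.24*j + 1.02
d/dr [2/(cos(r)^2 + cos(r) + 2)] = 2*(2*cos(r) + 1)*sin(r)/(cos(r)^2 + cos(r) + 2)^2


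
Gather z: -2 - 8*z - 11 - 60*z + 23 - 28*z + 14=24 - 96*z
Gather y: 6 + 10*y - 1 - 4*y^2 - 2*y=-4*y^2 + 8*y + 5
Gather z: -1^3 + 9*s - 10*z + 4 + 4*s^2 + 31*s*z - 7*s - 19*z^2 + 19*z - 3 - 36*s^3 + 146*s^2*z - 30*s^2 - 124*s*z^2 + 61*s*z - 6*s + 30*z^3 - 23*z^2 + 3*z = -36*s^3 - 26*s^2 - 4*s + 30*z^3 + z^2*(-124*s - 42) + z*(146*s^2 + 92*s + 12)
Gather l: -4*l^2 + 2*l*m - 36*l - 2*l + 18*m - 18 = -4*l^2 + l*(2*m - 38) + 18*m - 18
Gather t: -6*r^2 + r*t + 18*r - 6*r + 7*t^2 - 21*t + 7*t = -6*r^2 + 12*r + 7*t^2 + t*(r - 14)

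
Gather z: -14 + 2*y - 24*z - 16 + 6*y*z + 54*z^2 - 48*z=2*y + 54*z^2 + z*(6*y - 72) - 30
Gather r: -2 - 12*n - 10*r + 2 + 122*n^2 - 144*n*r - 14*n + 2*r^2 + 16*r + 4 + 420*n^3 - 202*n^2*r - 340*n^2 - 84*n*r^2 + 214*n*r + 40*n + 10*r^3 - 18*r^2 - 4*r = 420*n^3 - 218*n^2 + 14*n + 10*r^3 + r^2*(-84*n - 16) + r*(-202*n^2 + 70*n + 2) + 4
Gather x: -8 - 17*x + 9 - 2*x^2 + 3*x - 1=-2*x^2 - 14*x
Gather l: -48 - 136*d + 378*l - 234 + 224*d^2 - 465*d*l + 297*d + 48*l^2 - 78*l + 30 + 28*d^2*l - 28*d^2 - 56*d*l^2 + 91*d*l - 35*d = 196*d^2 + 126*d + l^2*(48 - 56*d) + l*(28*d^2 - 374*d + 300) - 252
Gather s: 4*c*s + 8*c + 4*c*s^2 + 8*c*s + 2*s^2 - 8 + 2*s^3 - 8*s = 8*c + 2*s^3 + s^2*(4*c + 2) + s*(12*c - 8) - 8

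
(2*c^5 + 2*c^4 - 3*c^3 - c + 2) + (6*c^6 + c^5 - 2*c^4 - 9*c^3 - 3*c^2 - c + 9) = 6*c^6 + 3*c^5 - 12*c^3 - 3*c^2 - 2*c + 11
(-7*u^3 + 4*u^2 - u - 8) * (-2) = 14*u^3 - 8*u^2 + 2*u + 16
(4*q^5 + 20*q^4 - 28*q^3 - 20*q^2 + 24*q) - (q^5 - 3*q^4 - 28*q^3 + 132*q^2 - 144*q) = 3*q^5 + 23*q^4 - 152*q^2 + 168*q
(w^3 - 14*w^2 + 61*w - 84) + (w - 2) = w^3 - 14*w^2 + 62*w - 86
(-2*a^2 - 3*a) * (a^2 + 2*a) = -2*a^4 - 7*a^3 - 6*a^2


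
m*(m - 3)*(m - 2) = m^3 - 5*m^2 + 6*m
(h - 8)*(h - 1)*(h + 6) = h^3 - 3*h^2 - 46*h + 48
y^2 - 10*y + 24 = (y - 6)*(y - 4)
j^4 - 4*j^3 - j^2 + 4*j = j*(j - 4)*(j - 1)*(j + 1)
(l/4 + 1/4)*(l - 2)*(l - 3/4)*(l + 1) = l^4/4 - 3*l^3/16 - 3*l^2/4 + l/16 + 3/8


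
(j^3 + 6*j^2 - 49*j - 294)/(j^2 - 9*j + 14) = (j^2 + 13*j + 42)/(j - 2)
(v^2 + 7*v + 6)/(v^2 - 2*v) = (v^2 + 7*v + 6)/(v*(v - 2))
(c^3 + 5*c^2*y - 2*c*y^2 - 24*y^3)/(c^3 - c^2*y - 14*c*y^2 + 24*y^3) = (-c - 3*y)/(-c + 3*y)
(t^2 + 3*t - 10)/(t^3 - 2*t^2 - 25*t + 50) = 1/(t - 5)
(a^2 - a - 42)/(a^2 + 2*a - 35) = (a^2 - a - 42)/(a^2 + 2*a - 35)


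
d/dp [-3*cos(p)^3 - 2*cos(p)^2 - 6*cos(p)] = (9*cos(p)^2 + 4*cos(p) + 6)*sin(p)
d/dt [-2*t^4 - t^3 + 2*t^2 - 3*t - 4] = -8*t^3 - 3*t^2 + 4*t - 3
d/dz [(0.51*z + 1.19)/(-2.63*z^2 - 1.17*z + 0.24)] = (1.3413*z^2 + 6.2594*z + 1.5147)/(6.9169*z^4 + 6.1542*z^3 + 0.1065*z^2 - 0.5616*z + 0.0576)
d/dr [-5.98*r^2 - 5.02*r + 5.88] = -11.96*r - 5.02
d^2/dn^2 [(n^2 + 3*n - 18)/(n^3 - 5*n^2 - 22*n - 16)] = 2*(n^6 + 9*n^5 - 87*n^4 + 863*n^3 - 114*n^2 - 7524*n - 8072)/(n^9 - 15*n^8 + 9*n^7 + 487*n^6 + 282*n^5 - 6348*n^4 - 20440*n^3 - 27072*n^2 - 16896*n - 4096)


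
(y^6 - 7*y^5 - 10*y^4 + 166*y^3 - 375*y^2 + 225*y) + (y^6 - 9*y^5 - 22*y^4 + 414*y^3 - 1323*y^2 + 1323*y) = 2*y^6 - 16*y^5 - 32*y^4 + 580*y^3 - 1698*y^2 + 1548*y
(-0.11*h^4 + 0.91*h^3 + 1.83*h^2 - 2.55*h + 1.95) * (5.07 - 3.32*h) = 0.3652*h^5 - 3.5789*h^4 - 1.4619*h^3 + 17.7441*h^2 - 19.4025*h + 9.8865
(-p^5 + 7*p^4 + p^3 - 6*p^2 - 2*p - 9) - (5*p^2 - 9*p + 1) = -p^5 + 7*p^4 + p^3 - 11*p^2 + 7*p - 10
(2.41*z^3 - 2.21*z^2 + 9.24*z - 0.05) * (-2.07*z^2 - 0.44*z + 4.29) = -4.9887*z^5 + 3.5143*z^4 - 7.8155*z^3 - 13.443*z^2 + 39.6616*z - 0.2145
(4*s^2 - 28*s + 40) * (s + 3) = 4*s^3 - 16*s^2 - 44*s + 120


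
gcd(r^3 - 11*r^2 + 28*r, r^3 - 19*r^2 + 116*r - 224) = r^2 - 11*r + 28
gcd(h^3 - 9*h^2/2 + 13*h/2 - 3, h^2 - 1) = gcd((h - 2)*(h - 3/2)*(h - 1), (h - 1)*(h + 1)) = h - 1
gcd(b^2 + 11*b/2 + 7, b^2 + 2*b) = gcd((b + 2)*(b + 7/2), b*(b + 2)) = b + 2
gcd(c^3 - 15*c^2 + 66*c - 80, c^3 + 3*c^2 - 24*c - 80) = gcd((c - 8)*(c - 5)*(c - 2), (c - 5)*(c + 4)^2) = c - 5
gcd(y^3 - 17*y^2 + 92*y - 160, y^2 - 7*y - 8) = y - 8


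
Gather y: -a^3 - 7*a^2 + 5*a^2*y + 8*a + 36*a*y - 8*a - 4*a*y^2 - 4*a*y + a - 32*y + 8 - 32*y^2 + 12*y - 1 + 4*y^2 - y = -a^3 - 7*a^2 + a + y^2*(-4*a - 28) + y*(5*a^2 + 32*a - 21) + 7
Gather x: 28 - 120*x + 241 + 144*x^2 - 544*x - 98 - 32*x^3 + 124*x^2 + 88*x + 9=-32*x^3 + 268*x^2 - 576*x + 180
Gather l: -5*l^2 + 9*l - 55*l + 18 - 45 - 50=-5*l^2 - 46*l - 77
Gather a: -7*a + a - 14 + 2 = -6*a - 12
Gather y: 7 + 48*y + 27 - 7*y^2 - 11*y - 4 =-7*y^2 + 37*y + 30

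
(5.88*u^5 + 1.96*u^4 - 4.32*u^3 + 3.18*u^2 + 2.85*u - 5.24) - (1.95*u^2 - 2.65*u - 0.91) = 5.88*u^5 + 1.96*u^4 - 4.32*u^3 + 1.23*u^2 + 5.5*u - 4.33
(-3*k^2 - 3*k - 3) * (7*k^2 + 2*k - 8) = -21*k^4 - 27*k^3 - 3*k^2 + 18*k + 24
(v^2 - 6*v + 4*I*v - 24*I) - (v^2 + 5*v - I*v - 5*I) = -11*v + 5*I*v - 19*I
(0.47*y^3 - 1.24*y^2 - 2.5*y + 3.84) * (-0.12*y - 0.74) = -0.0564*y^4 - 0.199*y^3 + 1.2176*y^2 + 1.3892*y - 2.8416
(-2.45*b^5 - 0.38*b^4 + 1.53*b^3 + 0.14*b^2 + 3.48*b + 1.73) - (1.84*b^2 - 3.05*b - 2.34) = -2.45*b^5 - 0.38*b^4 + 1.53*b^3 - 1.7*b^2 + 6.53*b + 4.07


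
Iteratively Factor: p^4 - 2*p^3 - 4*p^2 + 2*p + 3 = (p - 3)*(p^3 + p^2 - p - 1) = (p - 3)*(p + 1)*(p^2 - 1) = (p - 3)*(p - 1)*(p + 1)*(p + 1)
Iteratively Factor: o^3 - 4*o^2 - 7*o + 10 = (o - 5)*(o^2 + o - 2) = (o - 5)*(o + 2)*(o - 1)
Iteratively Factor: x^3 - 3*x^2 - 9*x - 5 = (x + 1)*(x^2 - 4*x - 5) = (x + 1)^2*(x - 5)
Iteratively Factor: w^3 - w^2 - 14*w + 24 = (w - 3)*(w^2 + 2*w - 8) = (w - 3)*(w + 4)*(w - 2)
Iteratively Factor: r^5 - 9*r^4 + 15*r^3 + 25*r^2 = (r)*(r^4 - 9*r^3 + 15*r^2 + 25*r) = r*(r - 5)*(r^3 - 4*r^2 - 5*r) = r^2*(r - 5)*(r^2 - 4*r - 5) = r^2*(r - 5)^2*(r + 1)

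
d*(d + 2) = d^2 + 2*d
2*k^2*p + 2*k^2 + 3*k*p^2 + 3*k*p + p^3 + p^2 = (k + p)*(2*k + p)*(p + 1)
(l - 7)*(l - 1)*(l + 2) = l^3 - 6*l^2 - 9*l + 14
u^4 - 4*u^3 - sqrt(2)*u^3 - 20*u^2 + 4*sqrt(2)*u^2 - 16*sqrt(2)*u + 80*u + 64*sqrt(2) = (u - 4)*(u - 4*sqrt(2))*(u + sqrt(2))*(u + 2*sqrt(2))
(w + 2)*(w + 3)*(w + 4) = w^3 + 9*w^2 + 26*w + 24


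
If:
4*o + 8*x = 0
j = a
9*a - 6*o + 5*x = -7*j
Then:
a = -17*x/16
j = -17*x/16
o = -2*x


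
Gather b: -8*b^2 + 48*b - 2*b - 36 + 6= -8*b^2 + 46*b - 30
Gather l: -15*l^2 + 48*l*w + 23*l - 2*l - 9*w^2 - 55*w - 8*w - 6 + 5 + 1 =-15*l^2 + l*(48*w + 21) - 9*w^2 - 63*w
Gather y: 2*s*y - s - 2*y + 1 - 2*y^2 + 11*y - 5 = -s - 2*y^2 + y*(2*s + 9) - 4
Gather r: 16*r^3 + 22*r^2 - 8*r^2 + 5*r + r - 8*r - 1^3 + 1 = 16*r^3 + 14*r^2 - 2*r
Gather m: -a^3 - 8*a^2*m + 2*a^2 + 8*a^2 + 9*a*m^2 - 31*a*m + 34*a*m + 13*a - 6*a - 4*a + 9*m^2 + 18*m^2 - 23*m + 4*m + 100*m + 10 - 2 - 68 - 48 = -a^3 + 10*a^2 + 3*a + m^2*(9*a + 27) + m*(-8*a^2 + 3*a + 81) - 108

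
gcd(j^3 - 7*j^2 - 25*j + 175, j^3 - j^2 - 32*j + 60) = j - 5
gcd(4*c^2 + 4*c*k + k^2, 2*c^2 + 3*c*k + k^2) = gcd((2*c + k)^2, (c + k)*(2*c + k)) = 2*c + k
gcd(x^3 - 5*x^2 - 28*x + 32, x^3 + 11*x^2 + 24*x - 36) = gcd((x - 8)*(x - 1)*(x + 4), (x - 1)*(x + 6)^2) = x - 1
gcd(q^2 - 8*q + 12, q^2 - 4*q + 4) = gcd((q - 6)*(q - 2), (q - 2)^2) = q - 2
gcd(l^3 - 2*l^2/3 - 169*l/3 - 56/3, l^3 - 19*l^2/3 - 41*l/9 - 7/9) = l + 1/3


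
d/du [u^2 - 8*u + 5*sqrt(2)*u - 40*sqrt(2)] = 2*u - 8 + 5*sqrt(2)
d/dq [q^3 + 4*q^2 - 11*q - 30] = 3*q^2 + 8*q - 11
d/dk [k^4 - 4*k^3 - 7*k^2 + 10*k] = 4*k^3 - 12*k^2 - 14*k + 10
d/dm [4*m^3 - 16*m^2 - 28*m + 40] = 12*m^2 - 32*m - 28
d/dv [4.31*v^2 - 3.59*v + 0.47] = 8.62*v - 3.59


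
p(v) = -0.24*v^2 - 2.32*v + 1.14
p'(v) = -0.48*v - 2.32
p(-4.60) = 6.73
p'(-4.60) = -0.11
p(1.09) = -1.67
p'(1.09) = -2.84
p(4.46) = -13.98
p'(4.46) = -4.46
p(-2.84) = 5.79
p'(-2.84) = -0.96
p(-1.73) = 4.44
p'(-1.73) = -1.49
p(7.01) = -26.92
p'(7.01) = -5.68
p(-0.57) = 2.38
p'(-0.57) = -2.05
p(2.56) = -6.37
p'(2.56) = -3.55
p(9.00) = -39.18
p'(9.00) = -6.64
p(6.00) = -21.42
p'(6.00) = -5.20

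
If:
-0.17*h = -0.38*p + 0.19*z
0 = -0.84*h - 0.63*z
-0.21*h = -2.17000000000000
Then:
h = 10.33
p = -2.27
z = -13.78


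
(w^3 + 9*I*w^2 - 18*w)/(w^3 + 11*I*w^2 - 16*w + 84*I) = w*(w + 3*I)/(w^2 + 5*I*w + 14)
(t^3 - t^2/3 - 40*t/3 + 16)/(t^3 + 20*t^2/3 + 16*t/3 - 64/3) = (t - 3)/(t + 4)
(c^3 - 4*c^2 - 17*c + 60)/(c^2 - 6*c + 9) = (c^2 - c - 20)/(c - 3)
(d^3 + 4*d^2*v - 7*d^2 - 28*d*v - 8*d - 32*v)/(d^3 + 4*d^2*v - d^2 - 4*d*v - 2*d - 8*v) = (d - 8)/(d - 2)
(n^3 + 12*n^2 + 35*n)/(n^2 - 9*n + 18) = n*(n^2 + 12*n + 35)/(n^2 - 9*n + 18)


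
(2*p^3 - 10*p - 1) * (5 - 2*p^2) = -4*p^5 + 30*p^3 + 2*p^2 - 50*p - 5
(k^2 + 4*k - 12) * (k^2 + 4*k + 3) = k^4 + 8*k^3 + 7*k^2 - 36*k - 36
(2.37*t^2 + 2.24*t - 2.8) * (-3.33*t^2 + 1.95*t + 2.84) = -7.8921*t^4 - 2.8377*t^3 + 20.4228*t^2 + 0.9016*t - 7.952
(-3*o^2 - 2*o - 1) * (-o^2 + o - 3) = 3*o^4 - o^3 + 8*o^2 + 5*o + 3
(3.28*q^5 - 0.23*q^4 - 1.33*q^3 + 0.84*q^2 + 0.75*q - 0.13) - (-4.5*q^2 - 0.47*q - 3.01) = 3.28*q^5 - 0.23*q^4 - 1.33*q^3 + 5.34*q^2 + 1.22*q + 2.88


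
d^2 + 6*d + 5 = (d + 1)*(d + 5)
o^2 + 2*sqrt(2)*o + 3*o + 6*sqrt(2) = (o + 3)*(o + 2*sqrt(2))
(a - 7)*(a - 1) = a^2 - 8*a + 7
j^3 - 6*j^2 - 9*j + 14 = (j - 7)*(j - 1)*(j + 2)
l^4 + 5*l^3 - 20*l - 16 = (l - 2)*(l + 1)*(l + 2)*(l + 4)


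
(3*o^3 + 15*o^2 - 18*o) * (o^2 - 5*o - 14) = 3*o^5 - 135*o^3 - 120*o^2 + 252*o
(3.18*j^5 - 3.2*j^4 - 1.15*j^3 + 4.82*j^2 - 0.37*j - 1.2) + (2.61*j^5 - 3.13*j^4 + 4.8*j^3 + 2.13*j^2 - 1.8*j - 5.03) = 5.79*j^5 - 6.33*j^4 + 3.65*j^3 + 6.95*j^2 - 2.17*j - 6.23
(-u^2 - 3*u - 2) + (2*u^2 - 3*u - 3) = u^2 - 6*u - 5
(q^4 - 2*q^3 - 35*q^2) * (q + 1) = q^5 - q^4 - 37*q^3 - 35*q^2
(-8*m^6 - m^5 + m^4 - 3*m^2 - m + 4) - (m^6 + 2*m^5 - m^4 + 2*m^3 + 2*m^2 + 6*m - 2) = -9*m^6 - 3*m^5 + 2*m^4 - 2*m^3 - 5*m^2 - 7*m + 6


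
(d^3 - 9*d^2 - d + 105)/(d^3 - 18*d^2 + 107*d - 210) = (d + 3)/(d - 6)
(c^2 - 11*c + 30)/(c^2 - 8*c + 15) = (c - 6)/(c - 3)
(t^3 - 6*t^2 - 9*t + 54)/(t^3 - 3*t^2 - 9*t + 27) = (t - 6)/(t - 3)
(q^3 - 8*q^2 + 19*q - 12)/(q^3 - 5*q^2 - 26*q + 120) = (q^2 - 4*q + 3)/(q^2 - q - 30)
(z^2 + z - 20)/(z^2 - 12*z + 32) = (z + 5)/(z - 8)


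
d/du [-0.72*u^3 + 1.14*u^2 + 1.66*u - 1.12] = -2.16*u^2 + 2.28*u + 1.66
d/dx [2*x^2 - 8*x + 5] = 4*x - 8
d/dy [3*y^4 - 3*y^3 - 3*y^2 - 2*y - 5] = 12*y^3 - 9*y^2 - 6*y - 2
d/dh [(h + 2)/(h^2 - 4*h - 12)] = -1/(h^2 - 12*h + 36)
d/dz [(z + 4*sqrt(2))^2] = 2*z + 8*sqrt(2)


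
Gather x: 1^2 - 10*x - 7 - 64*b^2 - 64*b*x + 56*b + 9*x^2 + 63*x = -64*b^2 + 56*b + 9*x^2 + x*(53 - 64*b) - 6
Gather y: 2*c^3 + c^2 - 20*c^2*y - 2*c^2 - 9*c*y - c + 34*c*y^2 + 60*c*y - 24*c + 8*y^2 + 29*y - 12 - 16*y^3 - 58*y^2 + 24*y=2*c^3 - c^2 - 25*c - 16*y^3 + y^2*(34*c - 50) + y*(-20*c^2 + 51*c + 53) - 12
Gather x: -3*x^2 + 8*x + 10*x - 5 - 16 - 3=-3*x^2 + 18*x - 24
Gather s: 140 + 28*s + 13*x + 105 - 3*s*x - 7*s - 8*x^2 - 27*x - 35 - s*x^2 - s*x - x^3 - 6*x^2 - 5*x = s*(-x^2 - 4*x + 21) - x^3 - 14*x^2 - 19*x + 210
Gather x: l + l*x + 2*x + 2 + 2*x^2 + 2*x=l + 2*x^2 + x*(l + 4) + 2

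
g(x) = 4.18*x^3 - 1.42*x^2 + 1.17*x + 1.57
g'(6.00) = 435.57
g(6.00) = 860.35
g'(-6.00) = 469.65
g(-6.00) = -959.45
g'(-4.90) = 316.17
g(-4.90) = -530.03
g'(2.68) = 83.63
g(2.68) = 74.97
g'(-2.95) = 118.68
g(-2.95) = -121.55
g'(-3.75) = 188.16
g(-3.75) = -243.22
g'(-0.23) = 2.49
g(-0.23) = 1.17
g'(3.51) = 145.70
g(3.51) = 168.94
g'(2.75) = 88.19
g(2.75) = 80.98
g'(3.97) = 187.54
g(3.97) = 245.38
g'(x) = 12.54*x^2 - 2.84*x + 1.17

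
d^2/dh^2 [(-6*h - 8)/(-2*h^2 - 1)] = 8*(6*h^3 + 24*h^2 - 9*h - 4)/(8*h^6 + 12*h^4 + 6*h^2 + 1)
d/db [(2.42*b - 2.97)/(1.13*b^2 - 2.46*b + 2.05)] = (-2.7346*b^2 + 6.7122*b - 2.3452)/(1.2769*b^4 - 5.5596*b^3 + 10.6846*b^2 - 10.086*b + 4.2025)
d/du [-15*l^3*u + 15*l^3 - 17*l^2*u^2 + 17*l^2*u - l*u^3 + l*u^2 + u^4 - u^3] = -15*l^3 - 34*l^2*u + 17*l^2 - 3*l*u^2 + 2*l*u + 4*u^3 - 3*u^2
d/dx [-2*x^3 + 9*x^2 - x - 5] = -6*x^2 + 18*x - 1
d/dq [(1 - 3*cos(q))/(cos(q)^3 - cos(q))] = (-6*cos(q)^3 + 3*cos(q)^2 - 1)/(sin(q)^3*cos(q)^2)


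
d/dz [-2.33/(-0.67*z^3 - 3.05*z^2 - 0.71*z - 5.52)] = (-4.6833*z^2 - 14.213*z - 1.6543)/(0.67*z^3 + 3.05*z^2 + 0.71*z + 5.52)^2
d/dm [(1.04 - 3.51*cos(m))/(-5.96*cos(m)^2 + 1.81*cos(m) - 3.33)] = (20.9196*cos(m)^2 - 12.3968*cos(m) - 9.8059)*sin(m)/(35.5216*cos(m)^4 - 21.5752*cos(m)^3 + 42.9697*cos(m)^2 - 12.0546*cos(m) + 11.0889)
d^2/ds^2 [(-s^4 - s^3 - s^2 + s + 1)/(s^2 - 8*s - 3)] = 2*(-s^6 + 24*s^5 - 183*s^4 - 266*s^3 - 132*s^2 - 42*s + 34)/(s^6 - 24*s^5 + 183*s^4 - 368*s^3 - 549*s^2 - 216*s - 27)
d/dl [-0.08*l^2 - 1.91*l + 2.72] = -0.16*l - 1.91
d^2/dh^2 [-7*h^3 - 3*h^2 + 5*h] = -42*h - 6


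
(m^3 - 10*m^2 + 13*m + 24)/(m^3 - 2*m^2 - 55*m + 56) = (m^2 - 2*m - 3)/(m^2 + 6*m - 7)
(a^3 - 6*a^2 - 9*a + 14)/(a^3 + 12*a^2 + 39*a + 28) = (a^3 - 6*a^2 - 9*a + 14)/(a^3 + 12*a^2 + 39*a + 28)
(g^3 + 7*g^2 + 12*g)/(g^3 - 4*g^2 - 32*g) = (g + 3)/(g - 8)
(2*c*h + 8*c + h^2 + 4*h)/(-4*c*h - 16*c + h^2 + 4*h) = (-2*c - h)/(4*c - h)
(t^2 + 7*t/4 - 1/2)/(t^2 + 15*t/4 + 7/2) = (4*t - 1)/(4*t + 7)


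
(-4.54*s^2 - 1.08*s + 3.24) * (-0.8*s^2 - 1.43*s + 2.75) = 3.632*s^4 + 7.3562*s^3 - 13.5326*s^2 - 7.6032*s + 8.91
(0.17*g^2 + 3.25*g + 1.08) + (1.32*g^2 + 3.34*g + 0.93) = 1.49*g^2 + 6.59*g + 2.01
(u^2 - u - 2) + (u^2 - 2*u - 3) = 2*u^2 - 3*u - 5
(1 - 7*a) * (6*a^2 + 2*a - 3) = -42*a^3 - 8*a^2 + 23*a - 3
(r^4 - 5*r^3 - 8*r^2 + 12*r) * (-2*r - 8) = -2*r^5 + 2*r^4 + 56*r^3 + 40*r^2 - 96*r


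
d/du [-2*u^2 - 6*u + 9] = -4*u - 6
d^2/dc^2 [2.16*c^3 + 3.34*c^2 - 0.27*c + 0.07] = 12.96*c + 6.68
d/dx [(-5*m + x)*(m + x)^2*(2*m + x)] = -23*m^3 - 30*m^2*x - 3*m*x^2 + 4*x^3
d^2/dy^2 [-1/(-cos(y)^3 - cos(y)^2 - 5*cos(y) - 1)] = ((23*cos(y) + 8*cos(2*y) + 9*cos(3*y))*(cos(y)^3 + cos(y)^2 + 5*cos(y) + 1)/4 + 2*(3*cos(y)^2 + 2*cos(y) + 5)^2*sin(y)^2)/(cos(y)^3 + cos(y)^2 + 5*cos(y) + 1)^3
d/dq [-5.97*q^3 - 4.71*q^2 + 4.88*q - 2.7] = -17.91*q^2 - 9.42*q + 4.88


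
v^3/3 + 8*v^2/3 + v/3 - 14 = (v/3 + 1)*(v - 2)*(v + 7)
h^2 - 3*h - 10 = (h - 5)*(h + 2)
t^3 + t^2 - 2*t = t*(t - 1)*(t + 2)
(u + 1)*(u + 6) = u^2 + 7*u + 6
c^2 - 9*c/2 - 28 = (c - 8)*(c + 7/2)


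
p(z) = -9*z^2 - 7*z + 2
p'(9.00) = -169.00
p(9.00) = -790.00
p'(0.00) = -7.00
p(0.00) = 2.00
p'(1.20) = -28.60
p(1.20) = -19.36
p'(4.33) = -84.94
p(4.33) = -197.05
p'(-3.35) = 53.30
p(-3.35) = -75.55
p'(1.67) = -37.06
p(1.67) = -34.79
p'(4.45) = -87.10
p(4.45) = -207.37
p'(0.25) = -11.50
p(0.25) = -0.31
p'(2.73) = -56.14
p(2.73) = -84.19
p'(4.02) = -79.36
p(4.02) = -171.58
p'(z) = -18*z - 7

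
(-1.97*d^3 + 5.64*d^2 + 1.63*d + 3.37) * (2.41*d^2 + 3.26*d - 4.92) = -4.7477*d^5 + 7.1702*d^4 + 32.0071*d^3 - 14.3133*d^2 + 2.9666*d - 16.5804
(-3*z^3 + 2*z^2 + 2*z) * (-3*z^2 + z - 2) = 9*z^5 - 9*z^4 + 2*z^3 - 2*z^2 - 4*z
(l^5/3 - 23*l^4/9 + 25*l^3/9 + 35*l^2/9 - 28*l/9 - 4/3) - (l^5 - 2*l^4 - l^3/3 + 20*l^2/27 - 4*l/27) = -2*l^5/3 - 5*l^4/9 + 28*l^3/9 + 85*l^2/27 - 80*l/27 - 4/3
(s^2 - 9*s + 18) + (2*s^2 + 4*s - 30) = 3*s^2 - 5*s - 12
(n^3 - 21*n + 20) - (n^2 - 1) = n^3 - n^2 - 21*n + 21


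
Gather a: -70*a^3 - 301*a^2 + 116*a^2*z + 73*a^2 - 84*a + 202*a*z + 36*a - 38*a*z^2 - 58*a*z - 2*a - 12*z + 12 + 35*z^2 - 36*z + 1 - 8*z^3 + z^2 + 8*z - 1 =-70*a^3 + a^2*(116*z - 228) + a*(-38*z^2 + 144*z - 50) - 8*z^3 + 36*z^2 - 40*z + 12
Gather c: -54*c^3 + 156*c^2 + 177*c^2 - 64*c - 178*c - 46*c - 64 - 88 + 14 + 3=-54*c^3 + 333*c^2 - 288*c - 135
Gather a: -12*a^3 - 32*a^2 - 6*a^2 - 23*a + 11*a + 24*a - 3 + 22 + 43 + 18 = -12*a^3 - 38*a^2 + 12*a + 80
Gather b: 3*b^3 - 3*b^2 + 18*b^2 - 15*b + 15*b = 3*b^3 + 15*b^2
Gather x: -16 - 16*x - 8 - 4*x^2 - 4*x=-4*x^2 - 20*x - 24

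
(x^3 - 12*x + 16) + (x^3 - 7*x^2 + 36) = 2*x^3 - 7*x^2 - 12*x + 52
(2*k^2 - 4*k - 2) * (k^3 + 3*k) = 2*k^5 - 4*k^4 + 4*k^3 - 12*k^2 - 6*k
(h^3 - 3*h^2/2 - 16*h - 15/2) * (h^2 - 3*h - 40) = h^5 - 9*h^4/2 - 103*h^3/2 + 201*h^2/2 + 1325*h/2 + 300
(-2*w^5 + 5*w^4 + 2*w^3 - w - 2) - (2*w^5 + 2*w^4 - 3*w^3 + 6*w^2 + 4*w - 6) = -4*w^5 + 3*w^4 + 5*w^3 - 6*w^2 - 5*w + 4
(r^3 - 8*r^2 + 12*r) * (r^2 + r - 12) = r^5 - 7*r^4 - 8*r^3 + 108*r^2 - 144*r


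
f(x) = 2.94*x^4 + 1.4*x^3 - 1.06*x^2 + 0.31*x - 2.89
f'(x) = 11.76*x^3 + 4.2*x^2 - 2.12*x + 0.31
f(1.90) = 41.79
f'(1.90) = 92.11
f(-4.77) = 1341.59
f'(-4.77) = -1170.34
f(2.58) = 145.16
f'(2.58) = 224.76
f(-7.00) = 6521.74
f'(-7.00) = -3812.73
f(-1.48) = 3.90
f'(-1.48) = -25.48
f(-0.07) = -2.92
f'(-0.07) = 0.47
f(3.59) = 537.68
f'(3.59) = 590.94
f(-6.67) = 5351.48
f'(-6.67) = -3288.37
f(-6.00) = 3464.93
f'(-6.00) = -2375.93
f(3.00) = 264.44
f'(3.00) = 349.27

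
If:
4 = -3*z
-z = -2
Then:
No Solution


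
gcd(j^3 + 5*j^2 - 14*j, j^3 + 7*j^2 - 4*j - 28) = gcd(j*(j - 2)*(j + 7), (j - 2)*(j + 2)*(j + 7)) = j^2 + 5*j - 14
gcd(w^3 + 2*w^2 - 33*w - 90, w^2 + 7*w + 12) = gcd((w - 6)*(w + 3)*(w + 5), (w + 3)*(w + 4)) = w + 3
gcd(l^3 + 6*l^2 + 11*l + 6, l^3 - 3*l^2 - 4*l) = l + 1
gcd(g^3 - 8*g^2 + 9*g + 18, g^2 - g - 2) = g + 1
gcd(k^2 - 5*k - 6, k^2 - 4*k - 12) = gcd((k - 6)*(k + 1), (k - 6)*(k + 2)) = k - 6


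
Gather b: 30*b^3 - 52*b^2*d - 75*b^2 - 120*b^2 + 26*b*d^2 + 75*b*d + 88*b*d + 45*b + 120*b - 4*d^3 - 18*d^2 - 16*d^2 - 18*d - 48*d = 30*b^3 + b^2*(-52*d - 195) + b*(26*d^2 + 163*d + 165) - 4*d^3 - 34*d^2 - 66*d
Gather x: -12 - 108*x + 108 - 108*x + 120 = 216 - 216*x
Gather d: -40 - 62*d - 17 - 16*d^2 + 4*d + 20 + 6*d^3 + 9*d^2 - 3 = 6*d^3 - 7*d^2 - 58*d - 40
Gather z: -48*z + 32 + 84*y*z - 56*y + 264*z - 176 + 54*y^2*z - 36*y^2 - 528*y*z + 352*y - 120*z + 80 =-36*y^2 + 296*y + z*(54*y^2 - 444*y + 96) - 64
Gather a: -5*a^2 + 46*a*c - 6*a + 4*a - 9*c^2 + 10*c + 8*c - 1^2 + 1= -5*a^2 + a*(46*c - 2) - 9*c^2 + 18*c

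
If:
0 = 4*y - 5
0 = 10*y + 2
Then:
No Solution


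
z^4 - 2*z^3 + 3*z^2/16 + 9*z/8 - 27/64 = (z - 3/2)*(z - 3/4)*(z - 1/2)*(z + 3/4)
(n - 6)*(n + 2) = n^2 - 4*n - 12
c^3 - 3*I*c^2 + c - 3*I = (c - 3*I)*(c - I)*(c + I)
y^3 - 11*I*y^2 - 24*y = y*(y - 8*I)*(y - 3*I)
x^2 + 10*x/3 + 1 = (x + 1/3)*(x + 3)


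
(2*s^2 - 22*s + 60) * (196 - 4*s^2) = -8*s^4 + 88*s^3 + 152*s^2 - 4312*s + 11760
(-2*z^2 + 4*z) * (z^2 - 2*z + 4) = -2*z^4 + 8*z^3 - 16*z^2 + 16*z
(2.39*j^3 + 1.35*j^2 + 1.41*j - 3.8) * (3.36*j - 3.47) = 8.0304*j^4 - 3.7573*j^3 + 0.0530999999999988*j^2 - 17.6607*j + 13.186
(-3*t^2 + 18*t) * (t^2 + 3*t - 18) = -3*t^4 + 9*t^3 + 108*t^2 - 324*t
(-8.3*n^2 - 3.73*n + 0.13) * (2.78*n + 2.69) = -23.074*n^3 - 32.6964*n^2 - 9.6723*n + 0.3497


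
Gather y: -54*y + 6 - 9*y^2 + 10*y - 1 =-9*y^2 - 44*y + 5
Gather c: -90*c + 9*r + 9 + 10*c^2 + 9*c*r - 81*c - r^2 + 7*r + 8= 10*c^2 + c*(9*r - 171) - r^2 + 16*r + 17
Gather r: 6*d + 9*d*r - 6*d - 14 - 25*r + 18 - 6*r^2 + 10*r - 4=-6*r^2 + r*(9*d - 15)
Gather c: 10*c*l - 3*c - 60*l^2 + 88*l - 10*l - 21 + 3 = c*(10*l - 3) - 60*l^2 + 78*l - 18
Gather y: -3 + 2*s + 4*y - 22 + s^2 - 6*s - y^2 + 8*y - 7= s^2 - 4*s - y^2 + 12*y - 32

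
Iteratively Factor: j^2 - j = (j - 1)*(j)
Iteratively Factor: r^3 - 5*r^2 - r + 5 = (r - 1)*(r^2 - 4*r - 5) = (r - 1)*(r + 1)*(r - 5)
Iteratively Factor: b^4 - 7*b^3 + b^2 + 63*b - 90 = (b + 3)*(b^3 - 10*b^2 + 31*b - 30) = (b - 3)*(b + 3)*(b^2 - 7*b + 10) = (b - 5)*(b - 3)*(b + 3)*(b - 2)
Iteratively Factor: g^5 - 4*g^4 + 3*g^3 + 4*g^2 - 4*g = (g)*(g^4 - 4*g^3 + 3*g^2 + 4*g - 4) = g*(g - 2)*(g^3 - 2*g^2 - g + 2) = g*(g - 2)*(g + 1)*(g^2 - 3*g + 2) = g*(g - 2)^2*(g + 1)*(g - 1)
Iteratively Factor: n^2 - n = (n)*(n - 1)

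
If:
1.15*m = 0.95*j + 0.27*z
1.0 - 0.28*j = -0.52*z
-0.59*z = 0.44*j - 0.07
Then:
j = 1.59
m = 1.06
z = -1.07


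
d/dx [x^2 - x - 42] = 2*x - 1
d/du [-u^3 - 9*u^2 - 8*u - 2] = -3*u^2 - 18*u - 8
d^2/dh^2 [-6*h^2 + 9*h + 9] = -12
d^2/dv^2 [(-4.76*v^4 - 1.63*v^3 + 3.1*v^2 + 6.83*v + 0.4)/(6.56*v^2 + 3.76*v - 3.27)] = (-409.679872*v^6 - 704.449535999999*v^5 + 208.876416*v^4 + 1255.2952*v^3 + 11.7415679999999*v^2 + 833.691054*v + 262.719452)/(282.300416*v^6 + 485.419008*v^5 - 143.931648*v^4 - 430.781696*v^3 + 71.746416*v^2 + 120.615912*v - 34.965783)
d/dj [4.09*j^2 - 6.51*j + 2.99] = 8.18*j - 6.51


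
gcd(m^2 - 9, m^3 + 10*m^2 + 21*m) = m + 3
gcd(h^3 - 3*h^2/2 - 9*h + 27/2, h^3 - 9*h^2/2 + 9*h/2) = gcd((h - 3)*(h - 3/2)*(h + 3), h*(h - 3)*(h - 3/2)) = h^2 - 9*h/2 + 9/2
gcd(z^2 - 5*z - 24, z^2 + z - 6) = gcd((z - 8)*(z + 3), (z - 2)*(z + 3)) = z + 3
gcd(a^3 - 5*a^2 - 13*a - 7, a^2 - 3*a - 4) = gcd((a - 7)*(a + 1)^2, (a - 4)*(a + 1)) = a + 1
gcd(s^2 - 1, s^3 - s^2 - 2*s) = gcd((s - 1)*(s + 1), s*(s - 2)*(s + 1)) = s + 1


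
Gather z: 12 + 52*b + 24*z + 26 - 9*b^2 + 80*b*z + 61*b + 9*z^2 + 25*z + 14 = -9*b^2 + 113*b + 9*z^2 + z*(80*b + 49) + 52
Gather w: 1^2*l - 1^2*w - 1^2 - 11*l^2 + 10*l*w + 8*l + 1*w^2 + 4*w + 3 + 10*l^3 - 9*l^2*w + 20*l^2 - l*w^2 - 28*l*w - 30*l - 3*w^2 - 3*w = 10*l^3 + 9*l^2 - 21*l + w^2*(-l - 2) + w*(-9*l^2 - 18*l) + 2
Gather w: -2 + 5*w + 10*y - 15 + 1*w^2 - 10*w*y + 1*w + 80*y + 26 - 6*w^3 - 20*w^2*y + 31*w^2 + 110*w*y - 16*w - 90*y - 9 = -6*w^3 + w^2*(32 - 20*y) + w*(100*y - 10)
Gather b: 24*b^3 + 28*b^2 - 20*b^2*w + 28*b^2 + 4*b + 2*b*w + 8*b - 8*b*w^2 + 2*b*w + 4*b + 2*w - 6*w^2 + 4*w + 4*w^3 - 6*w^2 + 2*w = 24*b^3 + b^2*(56 - 20*w) + b*(-8*w^2 + 4*w + 16) + 4*w^3 - 12*w^2 + 8*w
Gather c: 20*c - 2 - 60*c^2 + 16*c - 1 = -60*c^2 + 36*c - 3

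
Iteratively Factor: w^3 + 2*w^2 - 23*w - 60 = (w + 4)*(w^2 - 2*w - 15) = (w - 5)*(w + 4)*(w + 3)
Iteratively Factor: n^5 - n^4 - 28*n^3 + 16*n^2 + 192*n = (n - 4)*(n^4 + 3*n^3 - 16*n^2 - 48*n) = (n - 4)^2*(n^3 + 7*n^2 + 12*n) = (n - 4)^2*(n + 4)*(n^2 + 3*n) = n*(n - 4)^2*(n + 4)*(n + 3)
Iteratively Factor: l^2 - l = (l - 1)*(l)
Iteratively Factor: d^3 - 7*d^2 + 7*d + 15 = (d + 1)*(d^2 - 8*d + 15) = (d - 3)*(d + 1)*(d - 5)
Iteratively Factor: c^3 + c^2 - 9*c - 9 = (c + 1)*(c^2 - 9) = (c - 3)*(c + 1)*(c + 3)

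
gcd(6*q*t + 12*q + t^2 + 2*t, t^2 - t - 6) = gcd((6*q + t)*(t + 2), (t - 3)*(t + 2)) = t + 2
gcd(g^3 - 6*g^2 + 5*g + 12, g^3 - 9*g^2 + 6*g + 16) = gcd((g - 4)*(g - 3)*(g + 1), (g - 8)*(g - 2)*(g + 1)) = g + 1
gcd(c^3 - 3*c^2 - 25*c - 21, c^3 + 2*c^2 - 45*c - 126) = c^2 - 4*c - 21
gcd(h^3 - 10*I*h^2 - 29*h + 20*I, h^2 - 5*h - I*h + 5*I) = h - I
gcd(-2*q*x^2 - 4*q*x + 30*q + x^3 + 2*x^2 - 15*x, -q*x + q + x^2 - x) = 1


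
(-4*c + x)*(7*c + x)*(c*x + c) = -28*c^3*x - 28*c^3 + 3*c^2*x^2 + 3*c^2*x + c*x^3 + c*x^2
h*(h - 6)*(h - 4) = h^3 - 10*h^2 + 24*h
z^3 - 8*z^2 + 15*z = z*(z - 5)*(z - 3)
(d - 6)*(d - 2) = d^2 - 8*d + 12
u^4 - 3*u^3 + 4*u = u*(u - 2)^2*(u + 1)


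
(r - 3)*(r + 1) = r^2 - 2*r - 3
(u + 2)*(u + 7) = u^2 + 9*u + 14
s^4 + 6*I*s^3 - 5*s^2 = s^2*(s + I)*(s + 5*I)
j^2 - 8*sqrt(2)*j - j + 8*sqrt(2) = (j - 1)*(j - 8*sqrt(2))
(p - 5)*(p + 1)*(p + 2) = p^3 - 2*p^2 - 13*p - 10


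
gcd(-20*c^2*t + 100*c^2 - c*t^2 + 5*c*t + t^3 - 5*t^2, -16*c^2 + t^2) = 4*c + t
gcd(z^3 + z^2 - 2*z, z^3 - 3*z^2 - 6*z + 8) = z^2 + z - 2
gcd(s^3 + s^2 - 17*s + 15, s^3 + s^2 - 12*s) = s - 3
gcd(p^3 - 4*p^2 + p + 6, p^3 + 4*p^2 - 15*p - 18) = p^2 - 2*p - 3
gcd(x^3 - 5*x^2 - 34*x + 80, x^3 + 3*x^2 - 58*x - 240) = x^2 - 3*x - 40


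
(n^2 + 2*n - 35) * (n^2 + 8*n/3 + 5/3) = n^4 + 14*n^3/3 - 28*n^2 - 90*n - 175/3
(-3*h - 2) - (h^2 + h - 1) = -h^2 - 4*h - 1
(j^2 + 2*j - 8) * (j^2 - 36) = j^4 + 2*j^3 - 44*j^2 - 72*j + 288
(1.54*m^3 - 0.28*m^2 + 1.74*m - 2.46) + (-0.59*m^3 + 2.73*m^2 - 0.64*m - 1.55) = 0.95*m^3 + 2.45*m^2 + 1.1*m - 4.01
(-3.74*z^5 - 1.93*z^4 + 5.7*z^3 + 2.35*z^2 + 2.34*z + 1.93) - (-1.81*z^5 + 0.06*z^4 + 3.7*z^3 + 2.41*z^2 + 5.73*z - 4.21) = -1.93*z^5 - 1.99*z^4 + 2.0*z^3 - 0.0600000000000001*z^2 - 3.39*z + 6.14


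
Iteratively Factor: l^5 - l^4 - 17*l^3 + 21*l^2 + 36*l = (l + 1)*(l^4 - 2*l^3 - 15*l^2 + 36*l) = (l - 3)*(l + 1)*(l^3 + l^2 - 12*l) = (l - 3)*(l + 1)*(l + 4)*(l^2 - 3*l) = (l - 3)^2*(l + 1)*(l + 4)*(l)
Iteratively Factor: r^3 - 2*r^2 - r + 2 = (r + 1)*(r^2 - 3*r + 2) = (r - 2)*(r + 1)*(r - 1)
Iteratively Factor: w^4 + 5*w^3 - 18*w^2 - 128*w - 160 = (w + 4)*(w^3 + w^2 - 22*w - 40) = (w + 4)^2*(w^2 - 3*w - 10) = (w - 5)*(w + 4)^2*(w + 2)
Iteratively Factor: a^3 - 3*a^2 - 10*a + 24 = (a + 3)*(a^2 - 6*a + 8) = (a - 2)*(a + 3)*(a - 4)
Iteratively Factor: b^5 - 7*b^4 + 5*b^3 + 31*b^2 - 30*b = (b)*(b^4 - 7*b^3 + 5*b^2 + 31*b - 30) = b*(b + 2)*(b^3 - 9*b^2 + 23*b - 15) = b*(b - 3)*(b + 2)*(b^2 - 6*b + 5) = b*(b - 5)*(b - 3)*(b + 2)*(b - 1)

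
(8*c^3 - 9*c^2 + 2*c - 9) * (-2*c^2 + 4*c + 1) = -16*c^5 + 50*c^4 - 32*c^3 + 17*c^2 - 34*c - 9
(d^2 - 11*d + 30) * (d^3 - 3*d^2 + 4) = d^5 - 14*d^4 + 63*d^3 - 86*d^2 - 44*d + 120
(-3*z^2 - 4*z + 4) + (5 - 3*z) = -3*z^2 - 7*z + 9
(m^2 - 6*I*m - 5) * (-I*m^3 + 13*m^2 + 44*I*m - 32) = -I*m^5 + 7*m^4 - 29*I*m^3 + 167*m^2 - 28*I*m + 160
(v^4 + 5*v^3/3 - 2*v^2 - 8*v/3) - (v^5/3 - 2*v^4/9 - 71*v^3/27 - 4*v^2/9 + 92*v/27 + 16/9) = -v^5/3 + 11*v^4/9 + 116*v^3/27 - 14*v^2/9 - 164*v/27 - 16/9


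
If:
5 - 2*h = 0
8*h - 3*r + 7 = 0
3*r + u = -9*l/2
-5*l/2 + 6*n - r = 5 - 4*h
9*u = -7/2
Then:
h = 5/2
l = -479/81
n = -1747/972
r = 9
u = -7/18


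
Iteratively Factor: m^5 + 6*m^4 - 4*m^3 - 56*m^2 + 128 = (m - 2)*(m^4 + 8*m^3 + 12*m^2 - 32*m - 64) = (m - 2)^2*(m^3 + 10*m^2 + 32*m + 32) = (m - 2)^2*(m + 4)*(m^2 + 6*m + 8) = (m - 2)^2*(m + 4)^2*(m + 2)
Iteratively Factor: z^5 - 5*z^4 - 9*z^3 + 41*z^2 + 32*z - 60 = (z - 3)*(z^4 - 2*z^3 - 15*z^2 - 4*z + 20) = (z - 3)*(z + 2)*(z^3 - 4*z^2 - 7*z + 10) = (z - 3)*(z - 1)*(z + 2)*(z^2 - 3*z - 10) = (z - 3)*(z - 1)*(z + 2)^2*(z - 5)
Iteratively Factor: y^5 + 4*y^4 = (y)*(y^4 + 4*y^3) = y^2*(y^3 + 4*y^2) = y^3*(y^2 + 4*y) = y^4*(y + 4)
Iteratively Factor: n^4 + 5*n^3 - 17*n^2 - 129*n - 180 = (n - 5)*(n^3 + 10*n^2 + 33*n + 36) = (n - 5)*(n + 4)*(n^2 + 6*n + 9) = (n - 5)*(n + 3)*(n + 4)*(n + 3)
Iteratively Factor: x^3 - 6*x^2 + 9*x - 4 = (x - 1)*(x^2 - 5*x + 4) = (x - 1)^2*(x - 4)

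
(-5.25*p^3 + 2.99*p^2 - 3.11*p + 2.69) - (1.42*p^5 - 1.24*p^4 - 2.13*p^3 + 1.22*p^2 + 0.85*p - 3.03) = -1.42*p^5 + 1.24*p^4 - 3.12*p^3 + 1.77*p^2 - 3.96*p + 5.72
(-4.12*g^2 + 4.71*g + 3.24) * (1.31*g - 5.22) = -5.3972*g^3 + 27.6765*g^2 - 20.3418*g - 16.9128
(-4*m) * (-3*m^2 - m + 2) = 12*m^3 + 4*m^2 - 8*m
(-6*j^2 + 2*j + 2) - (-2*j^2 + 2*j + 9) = -4*j^2 - 7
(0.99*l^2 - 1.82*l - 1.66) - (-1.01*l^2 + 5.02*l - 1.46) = 2.0*l^2 - 6.84*l - 0.2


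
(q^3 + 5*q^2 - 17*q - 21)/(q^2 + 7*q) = q - 2 - 3/q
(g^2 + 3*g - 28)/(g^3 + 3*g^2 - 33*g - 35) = (g - 4)/(g^2 - 4*g - 5)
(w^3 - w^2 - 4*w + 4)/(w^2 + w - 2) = w - 2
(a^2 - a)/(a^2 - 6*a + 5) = a/(a - 5)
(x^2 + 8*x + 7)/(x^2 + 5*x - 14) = (x + 1)/(x - 2)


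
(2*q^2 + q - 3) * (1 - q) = -2*q^3 + q^2 + 4*q - 3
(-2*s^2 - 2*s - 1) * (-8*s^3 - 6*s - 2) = 16*s^5 + 16*s^4 + 20*s^3 + 16*s^2 + 10*s + 2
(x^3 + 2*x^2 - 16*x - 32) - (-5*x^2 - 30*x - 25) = x^3 + 7*x^2 + 14*x - 7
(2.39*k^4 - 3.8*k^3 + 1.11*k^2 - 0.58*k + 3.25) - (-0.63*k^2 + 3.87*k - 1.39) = 2.39*k^4 - 3.8*k^3 + 1.74*k^2 - 4.45*k + 4.64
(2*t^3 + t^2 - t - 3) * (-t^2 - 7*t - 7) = -2*t^5 - 15*t^4 - 20*t^3 + 3*t^2 + 28*t + 21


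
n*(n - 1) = n^2 - n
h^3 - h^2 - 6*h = h*(h - 3)*(h + 2)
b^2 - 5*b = b*(b - 5)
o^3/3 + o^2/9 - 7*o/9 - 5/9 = (o/3 + 1/3)*(o - 5/3)*(o + 1)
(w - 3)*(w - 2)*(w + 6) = w^3 + w^2 - 24*w + 36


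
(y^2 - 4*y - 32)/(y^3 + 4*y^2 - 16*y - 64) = (y - 8)/(y^2 - 16)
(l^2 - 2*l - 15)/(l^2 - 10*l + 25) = (l + 3)/(l - 5)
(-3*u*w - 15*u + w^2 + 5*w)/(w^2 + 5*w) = (-3*u + w)/w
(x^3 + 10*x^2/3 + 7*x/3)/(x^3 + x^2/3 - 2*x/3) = (3*x + 7)/(3*x - 2)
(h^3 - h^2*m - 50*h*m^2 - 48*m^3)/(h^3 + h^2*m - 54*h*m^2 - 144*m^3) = (h + m)/(h + 3*m)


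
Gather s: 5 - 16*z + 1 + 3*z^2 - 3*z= 3*z^2 - 19*z + 6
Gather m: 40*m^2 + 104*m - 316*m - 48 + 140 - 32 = 40*m^2 - 212*m + 60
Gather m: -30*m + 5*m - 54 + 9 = -25*m - 45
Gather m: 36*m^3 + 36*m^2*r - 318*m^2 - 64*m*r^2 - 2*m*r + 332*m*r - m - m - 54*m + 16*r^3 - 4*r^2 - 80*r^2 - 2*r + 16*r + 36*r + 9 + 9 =36*m^3 + m^2*(36*r - 318) + m*(-64*r^2 + 330*r - 56) + 16*r^3 - 84*r^2 + 50*r + 18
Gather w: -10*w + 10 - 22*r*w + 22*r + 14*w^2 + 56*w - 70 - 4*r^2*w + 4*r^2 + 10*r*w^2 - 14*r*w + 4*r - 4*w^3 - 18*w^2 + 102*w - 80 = 4*r^2 + 26*r - 4*w^3 + w^2*(10*r - 4) + w*(-4*r^2 - 36*r + 148) - 140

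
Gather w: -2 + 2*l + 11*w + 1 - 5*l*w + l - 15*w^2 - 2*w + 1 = 3*l - 15*w^2 + w*(9 - 5*l)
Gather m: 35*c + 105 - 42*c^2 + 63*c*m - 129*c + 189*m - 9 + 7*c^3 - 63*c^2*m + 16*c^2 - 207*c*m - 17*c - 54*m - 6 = 7*c^3 - 26*c^2 - 111*c + m*(-63*c^2 - 144*c + 135) + 90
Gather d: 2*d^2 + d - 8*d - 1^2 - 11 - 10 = 2*d^2 - 7*d - 22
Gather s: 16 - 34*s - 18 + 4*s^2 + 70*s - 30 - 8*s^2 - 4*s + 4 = -4*s^2 + 32*s - 28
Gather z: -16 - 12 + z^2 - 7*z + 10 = z^2 - 7*z - 18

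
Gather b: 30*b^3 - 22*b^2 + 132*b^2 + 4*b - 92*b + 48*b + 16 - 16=30*b^3 + 110*b^2 - 40*b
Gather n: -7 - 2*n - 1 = -2*n - 8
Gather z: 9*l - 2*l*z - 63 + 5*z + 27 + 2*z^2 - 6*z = 9*l + 2*z^2 + z*(-2*l - 1) - 36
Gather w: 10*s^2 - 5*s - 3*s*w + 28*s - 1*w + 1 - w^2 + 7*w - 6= 10*s^2 + 23*s - w^2 + w*(6 - 3*s) - 5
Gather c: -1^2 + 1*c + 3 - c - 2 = 0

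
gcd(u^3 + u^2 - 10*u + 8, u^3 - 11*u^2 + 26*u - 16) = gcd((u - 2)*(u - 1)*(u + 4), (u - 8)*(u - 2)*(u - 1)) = u^2 - 3*u + 2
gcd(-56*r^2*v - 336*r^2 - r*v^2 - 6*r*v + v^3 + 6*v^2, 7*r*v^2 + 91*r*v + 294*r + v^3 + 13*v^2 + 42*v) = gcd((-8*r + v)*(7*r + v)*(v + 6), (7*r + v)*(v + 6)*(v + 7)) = 7*r*v + 42*r + v^2 + 6*v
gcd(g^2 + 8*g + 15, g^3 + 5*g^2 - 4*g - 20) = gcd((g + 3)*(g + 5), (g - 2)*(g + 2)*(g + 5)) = g + 5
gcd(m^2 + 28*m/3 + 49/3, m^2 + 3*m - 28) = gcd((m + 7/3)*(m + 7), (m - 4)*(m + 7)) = m + 7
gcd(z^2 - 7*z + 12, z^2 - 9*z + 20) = z - 4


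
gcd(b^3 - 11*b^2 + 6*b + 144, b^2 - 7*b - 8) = b - 8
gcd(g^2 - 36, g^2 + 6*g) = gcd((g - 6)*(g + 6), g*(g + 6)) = g + 6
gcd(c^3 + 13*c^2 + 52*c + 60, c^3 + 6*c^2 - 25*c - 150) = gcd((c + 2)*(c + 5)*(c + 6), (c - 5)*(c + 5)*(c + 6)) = c^2 + 11*c + 30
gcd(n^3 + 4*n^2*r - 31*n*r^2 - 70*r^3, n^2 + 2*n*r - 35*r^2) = -n^2 - 2*n*r + 35*r^2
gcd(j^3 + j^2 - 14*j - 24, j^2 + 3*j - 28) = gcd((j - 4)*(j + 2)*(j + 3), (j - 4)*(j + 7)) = j - 4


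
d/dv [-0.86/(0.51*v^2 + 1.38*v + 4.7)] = (0.8772*v + 1.1868)/(0.51*v^2 + 1.38*v + 4.7)^2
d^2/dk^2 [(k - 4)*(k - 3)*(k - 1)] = 6*k - 16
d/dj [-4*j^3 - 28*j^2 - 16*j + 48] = -12*j^2 - 56*j - 16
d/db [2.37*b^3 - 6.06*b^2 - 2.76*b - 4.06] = 7.11*b^2 - 12.12*b - 2.76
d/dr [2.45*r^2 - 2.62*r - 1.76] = 4.9*r - 2.62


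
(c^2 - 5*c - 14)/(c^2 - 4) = (c - 7)/(c - 2)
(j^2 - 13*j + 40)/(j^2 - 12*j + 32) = (j - 5)/(j - 4)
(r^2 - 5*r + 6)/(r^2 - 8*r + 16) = (r^2 - 5*r + 6)/(r^2 - 8*r + 16)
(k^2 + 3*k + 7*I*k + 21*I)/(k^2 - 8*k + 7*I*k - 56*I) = (k + 3)/(k - 8)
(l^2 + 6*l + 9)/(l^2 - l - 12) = (l + 3)/(l - 4)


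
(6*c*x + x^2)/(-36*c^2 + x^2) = x/(-6*c + x)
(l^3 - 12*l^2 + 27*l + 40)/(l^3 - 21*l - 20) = (l - 8)/(l + 4)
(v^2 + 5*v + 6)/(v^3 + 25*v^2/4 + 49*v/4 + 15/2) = 4/(4*v + 5)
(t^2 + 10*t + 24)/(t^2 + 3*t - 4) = (t + 6)/(t - 1)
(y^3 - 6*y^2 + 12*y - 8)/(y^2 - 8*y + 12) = (y^2 - 4*y + 4)/(y - 6)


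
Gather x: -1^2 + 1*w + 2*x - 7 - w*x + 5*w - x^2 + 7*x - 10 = 6*w - x^2 + x*(9 - w) - 18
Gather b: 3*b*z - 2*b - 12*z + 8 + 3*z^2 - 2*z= b*(3*z - 2) + 3*z^2 - 14*z + 8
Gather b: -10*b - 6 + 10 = 4 - 10*b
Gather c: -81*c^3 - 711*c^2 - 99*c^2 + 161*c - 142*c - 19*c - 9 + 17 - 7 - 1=-81*c^3 - 810*c^2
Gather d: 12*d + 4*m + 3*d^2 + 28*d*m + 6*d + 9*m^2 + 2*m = 3*d^2 + d*(28*m + 18) + 9*m^2 + 6*m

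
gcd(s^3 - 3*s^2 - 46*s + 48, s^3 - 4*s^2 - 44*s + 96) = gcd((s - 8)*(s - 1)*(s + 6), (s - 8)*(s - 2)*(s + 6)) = s^2 - 2*s - 48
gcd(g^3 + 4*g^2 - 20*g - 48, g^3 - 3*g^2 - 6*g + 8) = g^2 - 2*g - 8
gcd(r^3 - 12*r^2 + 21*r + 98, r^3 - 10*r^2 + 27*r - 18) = 1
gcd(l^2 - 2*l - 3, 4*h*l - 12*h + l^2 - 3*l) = l - 3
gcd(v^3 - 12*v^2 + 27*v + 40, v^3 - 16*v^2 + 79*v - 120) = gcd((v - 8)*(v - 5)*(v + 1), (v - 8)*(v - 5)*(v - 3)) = v^2 - 13*v + 40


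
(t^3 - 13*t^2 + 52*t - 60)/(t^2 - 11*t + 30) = t - 2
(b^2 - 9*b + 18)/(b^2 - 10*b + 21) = (b - 6)/(b - 7)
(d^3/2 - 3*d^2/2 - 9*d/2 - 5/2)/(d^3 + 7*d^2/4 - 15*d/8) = 4*(d^3 - 3*d^2 - 9*d - 5)/(d*(8*d^2 + 14*d - 15))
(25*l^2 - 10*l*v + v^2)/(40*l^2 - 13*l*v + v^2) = (-5*l + v)/(-8*l + v)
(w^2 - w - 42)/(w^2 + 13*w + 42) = (w - 7)/(w + 7)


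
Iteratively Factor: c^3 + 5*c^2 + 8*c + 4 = (c + 2)*(c^2 + 3*c + 2) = (c + 1)*(c + 2)*(c + 2)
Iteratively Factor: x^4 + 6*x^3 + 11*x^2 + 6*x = (x)*(x^3 + 6*x^2 + 11*x + 6) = x*(x + 1)*(x^2 + 5*x + 6) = x*(x + 1)*(x + 2)*(x + 3)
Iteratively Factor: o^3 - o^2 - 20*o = (o)*(o^2 - o - 20) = o*(o + 4)*(o - 5)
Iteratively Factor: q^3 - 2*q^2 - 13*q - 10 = (q - 5)*(q^2 + 3*q + 2) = (q - 5)*(q + 1)*(q + 2)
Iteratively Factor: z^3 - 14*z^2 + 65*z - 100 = (z - 5)*(z^2 - 9*z + 20) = (z - 5)*(z - 4)*(z - 5)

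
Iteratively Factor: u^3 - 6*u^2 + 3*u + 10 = (u + 1)*(u^2 - 7*u + 10) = (u - 2)*(u + 1)*(u - 5)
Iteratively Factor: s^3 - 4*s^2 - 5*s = (s - 5)*(s^2 + s) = (s - 5)*(s + 1)*(s)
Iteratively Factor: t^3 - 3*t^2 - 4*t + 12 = (t - 2)*(t^2 - t - 6) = (t - 2)*(t + 2)*(t - 3)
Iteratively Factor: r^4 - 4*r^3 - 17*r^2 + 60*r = (r - 5)*(r^3 + r^2 - 12*r) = (r - 5)*(r - 3)*(r^2 + 4*r) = r*(r - 5)*(r - 3)*(r + 4)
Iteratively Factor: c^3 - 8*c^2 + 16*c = (c)*(c^2 - 8*c + 16) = c*(c - 4)*(c - 4)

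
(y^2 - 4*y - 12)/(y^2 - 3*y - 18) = (y + 2)/(y + 3)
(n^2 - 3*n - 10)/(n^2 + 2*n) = (n - 5)/n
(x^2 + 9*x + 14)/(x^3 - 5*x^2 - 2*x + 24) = (x + 7)/(x^2 - 7*x + 12)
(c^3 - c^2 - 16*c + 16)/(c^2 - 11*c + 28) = (c^2 + 3*c - 4)/(c - 7)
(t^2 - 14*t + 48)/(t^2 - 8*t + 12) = (t - 8)/(t - 2)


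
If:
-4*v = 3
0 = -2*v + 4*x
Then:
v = -3/4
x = -3/8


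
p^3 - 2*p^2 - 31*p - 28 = (p - 7)*(p + 1)*(p + 4)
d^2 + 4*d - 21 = (d - 3)*(d + 7)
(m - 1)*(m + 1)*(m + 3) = m^3 + 3*m^2 - m - 3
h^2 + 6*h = h*(h + 6)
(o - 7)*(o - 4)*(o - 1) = o^3 - 12*o^2 + 39*o - 28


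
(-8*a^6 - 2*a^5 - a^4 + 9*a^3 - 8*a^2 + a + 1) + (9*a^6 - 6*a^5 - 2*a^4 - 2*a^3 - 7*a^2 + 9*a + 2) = a^6 - 8*a^5 - 3*a^4 + 7*a^3 - 15*a^2 + 10*a + 3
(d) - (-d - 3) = 2*d + 3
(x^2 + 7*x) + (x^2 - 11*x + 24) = 2*x^2 - 4*x + 24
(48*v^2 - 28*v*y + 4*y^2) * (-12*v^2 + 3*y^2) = -576*v^4 + 336*v^3*y + 96*v^2*y^2 - 84*v*y^3 + 12*y^4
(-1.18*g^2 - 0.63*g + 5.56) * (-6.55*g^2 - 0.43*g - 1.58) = 7.729*g^4 + 4.6339*g^3 - 34.2827*g^2 - 1.3954*g - 8.7848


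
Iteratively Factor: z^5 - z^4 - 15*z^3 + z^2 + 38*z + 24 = (z + 3)*(z^4 - 4*z^3 - 3*z^2 + 10*z + 8) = (z + 1)*(z + 3)*(z^3 - 5*z^2 + 2*z + 8) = (z - 2)*(z + 1)*(z + 3)*(z^2 - 3*z - 4) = (z - 2)*(z + 1)^2*(z + 3)*(z - 4)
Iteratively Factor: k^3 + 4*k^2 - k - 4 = (k + 1)*(k^2 + 3*k - 4) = (k - 1)*(k + 1)*(k + 4)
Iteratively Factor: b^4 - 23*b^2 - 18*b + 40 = (b - 5)*(b^3 + 5*b^2 + 2*b - 8) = (b - 5)*(b - 1)*(b^2 + 6*b + 8) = (b - 5)*(b - 1)*(b + 4)*(b + 2)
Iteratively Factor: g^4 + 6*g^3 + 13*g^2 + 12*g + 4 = (g + 2)*(g^3 + 4*g^2 + 5*g + 2) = (g + 2)^2*(g^2 + 2*g + 1) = (g + 1)*(g + 2)^2*(g + 1)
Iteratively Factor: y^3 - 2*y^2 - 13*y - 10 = (y + 2)*(y^2 - 4*y - 5) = (y + 1)*(y + 2)*(y - 5)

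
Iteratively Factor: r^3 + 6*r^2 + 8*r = (r + 2)*(r^2 + 4*r) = r*(r + 2)*(r + 4)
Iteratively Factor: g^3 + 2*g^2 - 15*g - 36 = (g + 3)*(g^2 - g - 12) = (g - 4)*(g + 3)*(g + 3)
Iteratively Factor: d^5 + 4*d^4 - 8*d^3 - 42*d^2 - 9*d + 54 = (d + 3)*(d^4 + d^3 - 11*d^2 - 9*d + 18) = (d - 3)*(d + 3)*(d^3 + 4*d^2 + d - 6) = (d - 3)*(d - 1)*(d + 3)*(d^2 + 5*d + 6) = (d - 3)*(d - 1)*(d + 2)*(d + 3)*(d + 3)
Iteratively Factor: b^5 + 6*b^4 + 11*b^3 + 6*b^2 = (b + 1)*(b^4 + 5*b^3 + 6*b^2) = b*(b + 1)*(b^3 + 5*b^2 + 6*b) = b*(b + 1)*(b + 2)*(b^2 + 3*b) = b^2*(b + 1)*(b + 2)*(b + 3)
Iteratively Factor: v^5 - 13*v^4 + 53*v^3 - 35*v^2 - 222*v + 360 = (v - 4)*(v^4 - 9*v^3 + 17*v^2 + 33*v - 90) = (v - 4)*(v + 2)*(v^3 - 11*v^2 + 39*v - 45) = (v - 4)*(v - 3)*(v + 2)*(v^2 - 8*v + 15) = (v - 5)*(v - 4)*(v - 3)*(v + 2)*(v - 3)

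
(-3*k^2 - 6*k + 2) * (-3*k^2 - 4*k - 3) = 9*k^4 + 30*k^3 + 27*k^2 + 10*k - 6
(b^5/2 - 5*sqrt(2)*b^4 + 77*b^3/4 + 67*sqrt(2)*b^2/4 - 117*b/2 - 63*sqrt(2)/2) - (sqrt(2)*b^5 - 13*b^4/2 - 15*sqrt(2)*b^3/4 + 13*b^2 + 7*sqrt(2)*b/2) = -sqrt(2)*b^5 + b^5/2 - 5*sqrt(2)*b^4 + 13*b^4/2 + 15*sqrt(2)*b^3/4 + 77*b^3/4 - 13*b^2 + 67*sqrt(2)*b^2/4 - 117*b/2 - 7*sqrt(2)*b/2 - 63*sqrt(2)/2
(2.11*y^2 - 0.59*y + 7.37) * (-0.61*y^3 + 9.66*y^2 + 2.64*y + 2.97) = -1.2871*y^5 + 20.7425*y^4 - 4.6247*y^3 + 75.9033*y^2 + 17.7045*y + 21.8889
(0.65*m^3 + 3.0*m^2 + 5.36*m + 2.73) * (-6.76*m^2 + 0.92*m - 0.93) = -4.394*m^5 - 19.682*m^4 - 34.0781*m^3 - 16.3136*m^2 - 2.4732*m - 2.5389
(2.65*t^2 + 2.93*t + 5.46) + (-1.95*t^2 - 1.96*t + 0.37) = 0.7*t^2 + 0.97*t + 5.83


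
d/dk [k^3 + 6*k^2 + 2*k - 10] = 3*k^2 + 12*k + 2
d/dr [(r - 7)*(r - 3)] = 2*r - 10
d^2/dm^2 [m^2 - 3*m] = 2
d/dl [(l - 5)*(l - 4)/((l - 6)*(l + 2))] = (5*l^2 - 64*l + 188)/(l^4 - 8*l^3 - 8*l^2 + 96*l + 144)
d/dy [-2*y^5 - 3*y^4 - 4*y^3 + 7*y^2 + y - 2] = -10*y^4 - 12*y^3 - 12*y^2 + 14*y + 1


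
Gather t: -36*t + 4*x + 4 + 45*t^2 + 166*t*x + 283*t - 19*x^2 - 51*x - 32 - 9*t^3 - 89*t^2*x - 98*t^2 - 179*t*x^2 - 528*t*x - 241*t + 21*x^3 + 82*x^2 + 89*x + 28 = -9*t^3 + t^2*(-89*x - 53) + t*(-179*x^2 - 362*x + 6) + 21*x^3 + 63*x^2 + 42*x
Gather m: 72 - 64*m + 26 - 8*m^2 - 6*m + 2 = -8*m^2 - 70*m + 100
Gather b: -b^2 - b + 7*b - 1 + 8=-b^2 + 6*b + 7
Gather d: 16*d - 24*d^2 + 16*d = -24*d^2 + 32*d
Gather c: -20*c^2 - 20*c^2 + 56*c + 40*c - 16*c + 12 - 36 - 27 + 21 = -40*c^2 + 80*c - 30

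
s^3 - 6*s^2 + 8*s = s*(s - 4)*(s - 2)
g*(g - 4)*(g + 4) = g^3 - 16*g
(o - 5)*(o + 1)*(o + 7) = o^3 + 3*o^2 - 33*o - 35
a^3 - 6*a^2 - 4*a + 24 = (a - 6)*(a - 2)*(a + 2)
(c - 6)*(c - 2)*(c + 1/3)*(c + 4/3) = c^4 - 19*c^3/3 - 8*c^2/9 + 148*c/9 + 16/3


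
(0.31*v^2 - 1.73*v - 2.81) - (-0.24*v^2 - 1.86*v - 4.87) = 0.55*v^2 + 0.13*v + 2.06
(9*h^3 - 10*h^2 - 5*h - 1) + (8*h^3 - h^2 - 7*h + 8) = 17*h^3 - 11*h^2 - 12*h + 7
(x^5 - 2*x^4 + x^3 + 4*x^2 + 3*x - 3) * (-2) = -2*x^5 + 4*x^4 - 2*x^3 - 8*x^2 - 6*x + 6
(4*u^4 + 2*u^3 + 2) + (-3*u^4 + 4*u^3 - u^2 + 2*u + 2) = u^4 + 6*u^3 - u^2 + 2*u + 4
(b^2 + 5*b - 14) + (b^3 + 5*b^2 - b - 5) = b^3 + 6*b^2 + 4*b - 19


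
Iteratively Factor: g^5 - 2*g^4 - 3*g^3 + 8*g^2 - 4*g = (g - 1)*(g^4 - g^3 - 4*g^2 + 4*g) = (g - 2)*(g - 1)*(g^3 + g^2 - 2*g) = (g - 2)*(g - 1)^2*(g^2 + 2*g) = (g - 2)*(g - 1)^2*(g + 2)*(g)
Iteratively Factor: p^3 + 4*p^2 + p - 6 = (p - 1)*(p^2 + 5*p + 6) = (p - 1)*(p + 3)*(p + 2)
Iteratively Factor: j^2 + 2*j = (j)*(j + 2)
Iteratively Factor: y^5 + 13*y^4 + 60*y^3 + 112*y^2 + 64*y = (y)*(y^4 + 13*y^3 + 60*y^2 + 112*y + 64) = y*(y + 1)*(y^3 + 12*y^2 + 48*y + 64) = y*(y + 1)*(y + 4)*(y^2 + 8*y + 16) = y*(y + 1)*(y + 4)^2*(y + 4)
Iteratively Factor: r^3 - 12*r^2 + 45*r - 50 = (r - 2)*(r^2 - 10*r + 25) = (r - 5)*(r - 2)*(r - 5)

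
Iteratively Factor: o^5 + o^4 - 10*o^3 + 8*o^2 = (o - 2)*(o^4 + 3*o^3 - 4*o^2) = (o - 2)*(o + 4)*(o^3 - o^2) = o*(o - 2)*(o + 4)*(o^2 - o) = o^2*(o - 2)*(o + 4)*(o - 1)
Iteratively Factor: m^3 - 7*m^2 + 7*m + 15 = (m + 1)*(m^2 - 8*m + 15) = (m - 5)*(m + 1)*(m - 3)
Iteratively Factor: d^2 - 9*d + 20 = (d - 4)*(d - 5)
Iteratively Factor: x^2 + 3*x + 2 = (x + 1)*(x + 2)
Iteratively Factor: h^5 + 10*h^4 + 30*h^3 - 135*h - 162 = (h + 3)*(h^4 + 7*h^3 + 9*h^2 - 27*h - 54) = (h + 3)^2*(h^3 + 4*h^2 - 3*h - 18) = (h + 3)^3*(h^2 + h - 6) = (h + 3)^4*(h - 2)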